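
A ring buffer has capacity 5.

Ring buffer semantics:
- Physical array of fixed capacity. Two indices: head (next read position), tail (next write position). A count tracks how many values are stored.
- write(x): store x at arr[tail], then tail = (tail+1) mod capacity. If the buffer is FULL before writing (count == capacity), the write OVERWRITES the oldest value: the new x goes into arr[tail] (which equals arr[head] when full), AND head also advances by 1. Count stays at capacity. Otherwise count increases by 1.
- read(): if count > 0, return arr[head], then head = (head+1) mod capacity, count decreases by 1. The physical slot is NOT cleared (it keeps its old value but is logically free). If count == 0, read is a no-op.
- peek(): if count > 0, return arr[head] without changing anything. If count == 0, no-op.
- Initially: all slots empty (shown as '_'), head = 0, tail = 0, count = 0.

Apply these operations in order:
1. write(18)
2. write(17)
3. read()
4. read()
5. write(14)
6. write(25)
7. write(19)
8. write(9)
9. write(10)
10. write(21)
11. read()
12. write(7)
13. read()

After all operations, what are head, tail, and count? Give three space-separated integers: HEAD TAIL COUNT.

After op 1 (write(18)): arr=[18 _ _ _ _] head=0 tail=1 count=1
After op 2 (write(17)): arr=[18 17 _ _ _] head=0 tail=2 count=2
After op 3 (read()): arr=[18 17 _ _ _] head=1 tail=2 count=1
After op 4 (read()): arr=[18 17 _ _ _] head=2 tail=2 count=0
After op 5 (write(14)): arr=[18 17 14 _ _] head=2 tail=3 count=1
After op 6 (write(25)): arr=[18 17 14 25 _] head=2 tail=4 count=2
After op 7 (write(19)): arr=[18 17 14 25 19] head=2 tail=0 count=3
After op 8 (write(9)): arr=[9 17 14 25 19] head=2 tail=1 count=4
After op 9 (write(10)): arr=[9 10 14 25 19] head=2 tail=2 count=5
After op 10 (write(21)): arr=[9 10 21 25 19] head=3 tail=3 count=5
After op 11 (read()): arr=[9 10 21 25 19] head=4 tail=3 count=4
After op 12 (write(7)): arr=[9 10 21 7 19] head=4 tail=4 count=5
After op 13 (read()): arr=[9 10 21 7 19] head=0 tail=4 count=4

Answer: 0 4 4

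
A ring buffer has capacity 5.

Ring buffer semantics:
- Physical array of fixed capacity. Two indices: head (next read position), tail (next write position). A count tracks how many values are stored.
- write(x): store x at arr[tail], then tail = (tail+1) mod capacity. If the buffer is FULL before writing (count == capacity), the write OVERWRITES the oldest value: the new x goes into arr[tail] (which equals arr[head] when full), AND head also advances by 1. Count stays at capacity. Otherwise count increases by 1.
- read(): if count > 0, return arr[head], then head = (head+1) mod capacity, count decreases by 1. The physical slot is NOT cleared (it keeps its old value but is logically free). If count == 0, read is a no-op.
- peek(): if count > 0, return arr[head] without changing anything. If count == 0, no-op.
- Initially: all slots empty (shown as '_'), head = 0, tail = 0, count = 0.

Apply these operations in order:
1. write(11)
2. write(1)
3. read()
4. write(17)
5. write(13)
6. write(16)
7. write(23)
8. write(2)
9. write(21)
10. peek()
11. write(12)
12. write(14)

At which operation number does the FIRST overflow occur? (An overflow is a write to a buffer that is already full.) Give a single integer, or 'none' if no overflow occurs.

Answer: 8

Derivation:
After op 1 (write(11)): arr=[11 _ _ _ _] head=0 tail=1 count=1
After op 2 (write(1)): arr=[11 1 _ _ _] head=0 tail=2 count=2
After op 3 (read()): arr=[11 1 _ _ _] head=1 tail=2 count=1
After op 4 (write(17)): arr=[11 1 17 _ _] head=1 tail=3 count=2
After op 5 (write(13)): arr=[11 1 17 13 _] head=1 tail=4 count=3
After op 6 (write(16)): arr=[11 1 17 13 16] head=1 tail=0 count=4
After op 7 (write(23)): arr=[23 1 17 13 16] head=1 tail=1 count=5
After op 8 (write(2)): arr=[23 2 17 13 16] head=2 tail=2 count=5
After op 9 (write(21)): arr=[23 2 21 13 16] head=3 tail=3 count=5
After op 10 (peek()): arr=[23 2 21 13 16] head=3 tail=3 count=5
After op 11 (write(12)): arr=[23 2 21 12 16] head=4 tail=4 count=5
After op 12 (write(14)): arr=[23 2 21 12 14] head=0 tail=0 count=5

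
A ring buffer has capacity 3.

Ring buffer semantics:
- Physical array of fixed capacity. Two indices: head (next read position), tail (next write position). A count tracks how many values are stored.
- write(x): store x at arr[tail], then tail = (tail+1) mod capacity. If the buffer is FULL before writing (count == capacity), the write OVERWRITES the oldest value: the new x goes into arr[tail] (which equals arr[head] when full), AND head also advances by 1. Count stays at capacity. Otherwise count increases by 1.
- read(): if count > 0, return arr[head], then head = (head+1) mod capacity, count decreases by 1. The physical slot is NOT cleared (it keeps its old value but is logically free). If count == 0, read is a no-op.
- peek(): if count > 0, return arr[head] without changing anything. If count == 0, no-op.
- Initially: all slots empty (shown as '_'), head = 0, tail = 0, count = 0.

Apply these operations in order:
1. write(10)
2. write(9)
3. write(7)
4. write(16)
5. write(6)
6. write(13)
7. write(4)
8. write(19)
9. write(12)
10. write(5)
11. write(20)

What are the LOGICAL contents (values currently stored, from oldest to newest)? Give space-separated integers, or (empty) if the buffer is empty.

After op 1 (write(10)): arr=[10 _ _] head=0 tail=1 count=1
After op 2 (write(9)): arr=[10 9 _] head=0 tail=2 count=2
After op 3 (write(7)): arr=[10 9 7] head=0 tail=0 count=3
After op 4 (write(16)): arr=[16 9 7] head=1 tail=1 count=3
After op 5 (write(6)): arr=[16 6 7] head=2 tail=2 count=3
After op 6 (write(13)): arr=[16 6 13] head=0 tail=0 count=3
After op 7 (write(4)): arr=[4 6 13] head=1 tail=1 count=3
After op 8 (write(19)): arr=[4 19 13] head=2 tail=2 count=3
After op 9 (write(12)): arr=[4 19 12] head=0 tail=0 count=3
After op 10 (write(5)): arr=[5 19 12] head=1 tail=1 count=3
After op 11 (write(20)): arr=[5 20 12] head=2 tail=2 count=3

Answer: 12 5 20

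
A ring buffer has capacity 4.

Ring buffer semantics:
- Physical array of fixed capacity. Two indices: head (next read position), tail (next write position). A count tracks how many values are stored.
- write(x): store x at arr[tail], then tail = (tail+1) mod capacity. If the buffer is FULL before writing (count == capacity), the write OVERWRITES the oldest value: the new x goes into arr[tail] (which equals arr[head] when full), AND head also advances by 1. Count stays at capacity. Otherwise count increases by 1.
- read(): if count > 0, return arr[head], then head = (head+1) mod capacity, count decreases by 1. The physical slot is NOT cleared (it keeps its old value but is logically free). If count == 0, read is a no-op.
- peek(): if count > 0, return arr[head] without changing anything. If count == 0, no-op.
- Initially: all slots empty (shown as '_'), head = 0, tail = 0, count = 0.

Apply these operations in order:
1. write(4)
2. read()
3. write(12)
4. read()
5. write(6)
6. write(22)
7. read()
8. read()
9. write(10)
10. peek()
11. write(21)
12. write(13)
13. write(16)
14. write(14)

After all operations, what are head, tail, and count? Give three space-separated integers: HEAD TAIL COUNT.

After op 1 (write(4)): arr=[4 _ _ _] head=0 tail=1 count=1
After op 2 (read()): arr=[4 _ _ _] head=1 tail=1 count=0
After op 3 (write(12)): arr=[4 12 _ _] head=1 tail=2 count=1
After op 4 (read()): arr=[4 12 _ _] head=2 tail=2 count=0
After op 5 (write(6)): arr=[4 12 6 _] head=2 tail=3 count=1
After op 6 (write(22)): arr=[4 12 6 22] head=2 tail=0 count=2
After op 7 (read()): arr=[4 12 6 22] head=3 tail=0 count=1
After op 8 (read()): arr=[4 12 6 22] head=0 tail=0 count=0
After op 9 (write(10)): arr=[10 12 6 22] head=0 tail=1 count=1
After op 10 (peek()): arr=[10 12 6 22] head=0 tail=1 count=1
After op 11 (write(21)): arr=[10 21 6 22] head=0 tail=2 count=2
After op 12 (write(13)): arr=[10 21 13 22] head=0 tail=3 count=3
After op 13 (write(16)): arr=[10 21 13 16] head=0 tail=0 count=4
After op 14 (write(14)): arr=[14 21 13 16] head=1 tail=1 count=4

Answer: 1 1 4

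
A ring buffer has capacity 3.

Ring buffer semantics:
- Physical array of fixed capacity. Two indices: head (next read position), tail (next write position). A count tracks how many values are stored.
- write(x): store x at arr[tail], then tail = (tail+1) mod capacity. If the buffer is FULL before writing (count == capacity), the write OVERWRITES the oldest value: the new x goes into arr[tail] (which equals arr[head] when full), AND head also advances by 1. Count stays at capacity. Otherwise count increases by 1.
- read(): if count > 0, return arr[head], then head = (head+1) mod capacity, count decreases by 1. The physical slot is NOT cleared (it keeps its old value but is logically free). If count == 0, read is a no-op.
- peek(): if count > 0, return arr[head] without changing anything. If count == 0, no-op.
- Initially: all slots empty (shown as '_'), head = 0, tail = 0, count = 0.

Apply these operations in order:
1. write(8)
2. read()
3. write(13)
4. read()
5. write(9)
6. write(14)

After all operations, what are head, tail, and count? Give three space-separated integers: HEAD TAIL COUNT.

After op 1 (write(8)): arr=[8 _ _] head=0 tail=1 count=1
After op 2 (read()): arr=[8 _ _] head=1 tail=1 count=0
After op 3 (write(13)): arr=[8 13 _] head=1 tail=2 count=1
After op 4 (read()): arr=[8 13 _] head=2 tail=2 count=0
After op 5 (write(9)): arr=[8 13 9] head=2 tail=0 count=1
After op 6 (write(14)): arr=[14 13 9] head=2 tail=1 count=2

Answer: 2 1 2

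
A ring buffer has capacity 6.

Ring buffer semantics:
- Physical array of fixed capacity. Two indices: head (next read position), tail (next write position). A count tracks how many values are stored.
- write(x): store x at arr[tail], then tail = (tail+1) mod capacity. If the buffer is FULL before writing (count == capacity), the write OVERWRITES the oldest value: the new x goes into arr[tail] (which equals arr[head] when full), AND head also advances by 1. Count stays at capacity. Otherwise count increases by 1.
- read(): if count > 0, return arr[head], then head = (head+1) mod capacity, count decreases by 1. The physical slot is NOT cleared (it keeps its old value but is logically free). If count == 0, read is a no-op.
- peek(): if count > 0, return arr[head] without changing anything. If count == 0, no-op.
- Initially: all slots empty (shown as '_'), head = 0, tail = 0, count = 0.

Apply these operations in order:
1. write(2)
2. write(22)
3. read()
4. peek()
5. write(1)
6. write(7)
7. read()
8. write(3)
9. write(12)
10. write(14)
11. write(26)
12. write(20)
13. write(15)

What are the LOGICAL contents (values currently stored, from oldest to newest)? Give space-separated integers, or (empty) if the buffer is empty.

After op 1 (write(2)): arr=[2 _ _ _ _ _] head=0 tail=1 count=1
After op 2 (write(22)): arr=[2 22 _ _ _ _] head=0 tail=2 count=2
After op 3 (read()): arr=[2 22 _ _ _ _] head=1 tail=2 count=1
After op 4 (peek()): arr=[2 22 _ _ _ _] head=1 tail=2 count=1
After op 5 (write(1)): arr=[2 22 1 _ _ _] head=1 tail=3 count=2
After op 6 (write(7)): arr=[2 22 1 7 _ _] head=1 tail=4 count=3
After op 7 (read()): arr=[2 22 1 7 _ _] head=2 tail=4 count=2
After op 8 (write(3)): arr=[2 22 1 7 3 _] head=2 tail=5 count=3
After op 9 (write(12)): arr=[2 22 1 7 3 12] head=2 tail=0 count=4
After op 10 (write(14)): arr=[14 22 1 7 3 12] head=2 tail=1 count=5
After op 11 (write(26)): arr=[14 26 1 7 3 12] head=2 tail=2 count=6
After op 12 (write(20)): arr=[14 26 20 7 3 12] head=3 tail=3 count=6
After op 13 (write(15)): arr=[14 26 20 15 3 12] head=4 tail=4 count=6

Answer: 3 12 14 26 20 15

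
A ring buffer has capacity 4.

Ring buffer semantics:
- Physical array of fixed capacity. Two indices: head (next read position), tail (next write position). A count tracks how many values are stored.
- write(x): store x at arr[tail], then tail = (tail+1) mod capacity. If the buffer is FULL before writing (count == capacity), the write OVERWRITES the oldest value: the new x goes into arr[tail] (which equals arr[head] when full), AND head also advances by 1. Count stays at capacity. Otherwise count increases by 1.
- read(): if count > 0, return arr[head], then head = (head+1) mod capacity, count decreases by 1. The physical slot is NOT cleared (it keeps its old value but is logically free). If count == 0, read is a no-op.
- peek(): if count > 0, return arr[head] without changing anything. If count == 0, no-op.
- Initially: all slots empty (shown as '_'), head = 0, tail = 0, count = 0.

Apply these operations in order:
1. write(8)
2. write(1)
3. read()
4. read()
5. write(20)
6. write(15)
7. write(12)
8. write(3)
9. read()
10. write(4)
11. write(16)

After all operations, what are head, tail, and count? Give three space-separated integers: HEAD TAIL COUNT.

Answer: 0 0 4

Derivation:
After op 1 (write(8)): arr=[8 _ _ _] head=0 tail=1 count=1
After op 2 (write(1)): arr=[8 1 _ _] head=0 tail=2 count=2
After op 3 (read()): arr=[8 1 _ _] head=1 tail=2 count=1
After op 4 (read()): arr=[8 1 _ _] head=2 tail=2 count=0
After op 5 (write(20)): arr=[8 1 20 _] head=2 tail=3 count=1
After op 6 (write(15)): arr=[8 1 20 15] head=2 tail=0 count=2
After op 7 (write(12)): arr=[12 1 20 15] head=2 tail=1 count=3
After op 8 (write(3)): arr=[12 3 20 15] head=2 tail=2 count=4
After op 9 (read()): arr=[12 3 20 15] head=3 tail=2 count=3
After op 10 (write(4)): arr=[12 3 4 15] head=3 tail=3 count=4
After op 11 (write(16)): arr=[12 3 4 16] head=0 tail=0 count=4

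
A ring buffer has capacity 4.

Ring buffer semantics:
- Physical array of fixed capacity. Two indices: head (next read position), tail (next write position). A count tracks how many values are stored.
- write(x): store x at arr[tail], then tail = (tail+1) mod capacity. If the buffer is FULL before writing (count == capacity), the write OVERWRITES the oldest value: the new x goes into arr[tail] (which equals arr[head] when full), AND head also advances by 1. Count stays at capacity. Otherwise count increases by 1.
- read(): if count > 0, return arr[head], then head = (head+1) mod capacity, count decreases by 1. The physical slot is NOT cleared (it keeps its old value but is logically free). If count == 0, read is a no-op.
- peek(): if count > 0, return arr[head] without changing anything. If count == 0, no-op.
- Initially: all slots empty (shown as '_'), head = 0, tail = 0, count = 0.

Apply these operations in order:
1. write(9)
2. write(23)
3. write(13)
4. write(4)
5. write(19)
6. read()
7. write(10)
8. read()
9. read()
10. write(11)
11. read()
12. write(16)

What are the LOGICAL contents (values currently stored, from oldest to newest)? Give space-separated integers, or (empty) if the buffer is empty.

Answer: 10 11 16

Derivation:
After op 1 (write(9)): arr=[9 _ _ _] head=0 tail=1 count=1
After op 2 (write(23)): arr=[9 23 _ _] head=0 tail=2 count=2
After op 3 (write(13)): arr=[9 23 13 _] head=0 tail=3 count=3
After op 4 (write(4)): arr=[9 23 13 4] head=0 tail=0 count=4
After op 5 (write(19)): arr=[19 23 13 4] head=1 tail=1 count=4
After op 6 (read()): arr=[19 23 13 4] head=2 tail=1 count=3
After op 7 (write(10)): arr=[19 10 13 4] head=2 tail=2 count=4
After op 8 (read()): arr=[19 10 13 4] head=3 tail=2 count=3
After op 9 (read()): arr=[19 10 13 4] head=0 tail=2 count=2
After op 10 (write(11)): arr=[19 10 11 4] head=0 tail=3 count=3
After op 11 (read()): arr=[19 10 11 4] head=1 tail=3 count=2
After op 12 (write(16)): arr=[19 10 11 16] head=1 tail=0 count=3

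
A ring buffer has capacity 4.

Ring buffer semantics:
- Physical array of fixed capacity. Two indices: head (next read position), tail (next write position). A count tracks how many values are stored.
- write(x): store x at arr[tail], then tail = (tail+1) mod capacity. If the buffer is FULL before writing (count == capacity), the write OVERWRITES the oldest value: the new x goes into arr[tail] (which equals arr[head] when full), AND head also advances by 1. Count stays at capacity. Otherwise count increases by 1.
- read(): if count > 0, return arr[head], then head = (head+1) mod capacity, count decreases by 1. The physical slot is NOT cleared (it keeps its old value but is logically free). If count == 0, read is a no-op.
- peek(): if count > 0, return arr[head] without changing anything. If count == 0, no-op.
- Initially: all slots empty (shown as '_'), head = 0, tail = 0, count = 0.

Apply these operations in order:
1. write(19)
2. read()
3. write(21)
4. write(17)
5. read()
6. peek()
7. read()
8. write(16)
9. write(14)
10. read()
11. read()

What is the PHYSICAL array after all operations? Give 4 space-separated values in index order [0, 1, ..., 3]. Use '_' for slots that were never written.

After op 1 (write(19)): arr=[19 _ _ _] head=0 tail=1 count=1
After op 2 (read()): arr=[19 _ _ _] head=1 tail=1 count=0
After op 3 (write(21)): arr=[19 21 _ _] head=1 tail=2 count=1
After op 4 (write(17)): arr=[19 21 17 _] head=1 tail=3 count=2
After op 5 (read()): arr=[19 21 17 _] head=2 tail=3 count=1
After op 6 (peek()): arr=[19 21 17 _] head=2 tail=3 count=1
After op 7 (read()): arr=[19 21 17 _] head=3 tail=3 count=0
After op 8 (write(16)): arr=[19 21 17 16] head=3 tail=0 count=1
After op 9 (write(14)): arr=[14 21 17 16] head=3 tail=1 count=2
After op 10 (read()): arr=[14 21 17 16] head=0 tail=1 count=1
After op 11 (read()): arr=[14 21 17 16] head=1 tail=1 count=0

Answer: 14 21 17 16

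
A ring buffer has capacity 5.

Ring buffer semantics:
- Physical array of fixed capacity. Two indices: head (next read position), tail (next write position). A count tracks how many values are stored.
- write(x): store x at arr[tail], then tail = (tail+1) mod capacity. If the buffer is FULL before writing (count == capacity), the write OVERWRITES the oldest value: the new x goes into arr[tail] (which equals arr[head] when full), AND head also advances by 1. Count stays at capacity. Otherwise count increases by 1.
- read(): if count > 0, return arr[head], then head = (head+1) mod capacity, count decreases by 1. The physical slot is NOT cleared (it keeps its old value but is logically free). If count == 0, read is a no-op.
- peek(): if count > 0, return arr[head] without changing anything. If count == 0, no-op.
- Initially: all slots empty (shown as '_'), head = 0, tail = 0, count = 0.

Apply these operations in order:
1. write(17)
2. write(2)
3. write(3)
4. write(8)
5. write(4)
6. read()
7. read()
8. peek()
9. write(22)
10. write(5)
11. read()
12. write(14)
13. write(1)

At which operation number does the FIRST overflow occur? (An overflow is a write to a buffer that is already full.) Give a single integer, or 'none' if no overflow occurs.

Answer: 13

Derivation:
After op 1 (write(17)): arr=[17 _ _ _ _] head=0 tail=1 count=1
After op 2 (write(2)): arr=[17 2 _ _ _] head=0 tail=2 count=2
After op 3 (write(3)): arr=[17 2 3 _ _] head=0 tail=3 count=3
After op 4 (write(8)): arr=[17 2 3 8 _] head=0 tail=4 count=4
After op 5 (write(4)): arr=[17 2 3 8 4] head=0 tail=0 count=5
After op 6 (read()): arr=[17 2 3 8 4] head=1 tail=0 count=4
After op 7 (read()): arr=[17 2 3 8 4] head=2 tail=0 count=3
After op 8 (peek()): arr=[17 2 3 8 4] head=2 tail=0 count=3
After op 9 (write(22)): arr=[22 2 3 8 4] head=2 tail=1 count=4
After op 10 (write(5)): arr=[22 5 3 8 4] head=2 tail=2 count=5
After op 11 (read()): arr=[22 5 3 8 4] head=3 tail=2 count=4
After op 12 (write(14)): arr=[22 5 14 8 4] head=3 tail=3 count=5
After op 13 (write(1)): arr=[22 5 14 1 4] head=4 tail=4 count=5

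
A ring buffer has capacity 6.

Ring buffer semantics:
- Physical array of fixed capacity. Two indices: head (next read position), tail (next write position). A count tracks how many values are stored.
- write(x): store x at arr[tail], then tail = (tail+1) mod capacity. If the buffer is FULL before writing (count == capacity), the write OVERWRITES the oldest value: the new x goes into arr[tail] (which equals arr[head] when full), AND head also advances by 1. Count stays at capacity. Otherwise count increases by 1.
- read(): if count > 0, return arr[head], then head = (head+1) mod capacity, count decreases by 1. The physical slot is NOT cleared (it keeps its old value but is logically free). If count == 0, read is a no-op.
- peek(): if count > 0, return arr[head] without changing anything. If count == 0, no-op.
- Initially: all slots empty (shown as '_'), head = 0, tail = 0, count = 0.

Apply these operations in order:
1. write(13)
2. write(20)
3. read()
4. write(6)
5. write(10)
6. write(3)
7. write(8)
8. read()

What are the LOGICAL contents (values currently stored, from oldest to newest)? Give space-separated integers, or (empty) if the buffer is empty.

Answer: 6 10 3 8

Derivation:
After op 1 (write(13)): arr=[13 _ _ _ _ _] head=0 tail=1 count=1
After op 2 (write(20)): arr=[13 20 _ _ _ _] head=0 tail=2 count=2
After op 3 (read()): arr=[13 20 _ _ _ _] head=1 tail=2 count=1
After op 4 (write(6)): arr=[13 20 6 _ _ _] head=1 tail=3 count=2
After op 5 (write(10)): arr=[13 20 6 10 _ _] head=1 tail=4 count=3
After op 6 (write(3)): arr=[13 20 6 10 3 _] head=1 tail=5 count=4
After op 7 (write(8)): arr=[13 20 6 10 3 8] head=1 tail=0 count=5
After op 8 (read()): arr=[13 20 6 10 3 8] head=2 tail=0 count=4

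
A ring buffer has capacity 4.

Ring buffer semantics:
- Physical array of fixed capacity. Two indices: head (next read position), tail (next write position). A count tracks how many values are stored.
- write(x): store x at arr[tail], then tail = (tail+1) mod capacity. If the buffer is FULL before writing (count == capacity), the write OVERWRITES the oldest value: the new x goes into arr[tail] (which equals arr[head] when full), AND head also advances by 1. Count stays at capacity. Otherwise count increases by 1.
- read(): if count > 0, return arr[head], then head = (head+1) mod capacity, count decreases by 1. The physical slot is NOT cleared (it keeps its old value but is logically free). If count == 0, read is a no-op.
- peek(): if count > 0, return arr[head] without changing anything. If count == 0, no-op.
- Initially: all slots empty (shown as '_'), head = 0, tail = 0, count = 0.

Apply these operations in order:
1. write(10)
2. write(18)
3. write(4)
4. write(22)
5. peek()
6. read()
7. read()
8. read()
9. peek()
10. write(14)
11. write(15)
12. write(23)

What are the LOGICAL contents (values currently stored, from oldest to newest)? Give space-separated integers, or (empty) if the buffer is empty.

After op 1 (write(10)): arr=[10 _ _ _] head=0 tail=1 count=1
After op 2 (write(18)): arr=[10 18 _ _] head=0 tail=2 count=2
After op 3 (write(4)): arr=[10 18 4 _] head=0 tail=3 count=3
After op 4 (write(22)): arr=[10 18 4 22] head=0 tail=0 count=4
After op 5 (peek()): arr=[10 18 4 22] head=0 tail=0 count=4
After op 6 (read()): arr=[10 18 4 22] head=1 tail=0 count=3
After op 7 (read()): arr=[10 18 4 22] head=2 tail=0 count=2
After op 8 (read()): arr=[10 18 4 22] head=3 tail=0 count=1
After op 9 (peek()): arr=[10 18 4 22] head=3 tail=0 count=1
After op 10 (write(14)): arr=[14 18 4 22] head=3 tail=1 count=2
After op 11 (write(15)): arr=[14 15 4 22] head=3 tail=2 count=3
After op 12 (write(23)): arr=[14 15 23 22] head=3 tail=3 count=4

Answer: 22 14 15 23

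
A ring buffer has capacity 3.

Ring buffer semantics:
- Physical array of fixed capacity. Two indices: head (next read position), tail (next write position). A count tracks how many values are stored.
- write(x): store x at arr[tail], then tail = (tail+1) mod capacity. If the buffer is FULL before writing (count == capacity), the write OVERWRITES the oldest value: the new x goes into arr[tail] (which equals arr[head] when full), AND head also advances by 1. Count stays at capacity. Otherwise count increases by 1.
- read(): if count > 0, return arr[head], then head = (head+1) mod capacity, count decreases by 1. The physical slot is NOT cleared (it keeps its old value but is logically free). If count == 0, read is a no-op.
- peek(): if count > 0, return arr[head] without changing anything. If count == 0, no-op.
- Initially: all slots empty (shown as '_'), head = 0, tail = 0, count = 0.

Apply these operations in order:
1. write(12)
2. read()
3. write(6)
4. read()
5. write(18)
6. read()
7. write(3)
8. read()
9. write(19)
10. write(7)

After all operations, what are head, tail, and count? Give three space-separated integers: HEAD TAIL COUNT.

After op 1 (write(12)): arr=[12 _ _] head=0 tail=1 count=1
After op 2 (read()): arr=[12 _ _] head=1 tail=1 count=0
After op 3 (write(6)): arr=[12 6 _] head=1 tail=2 count=1
After op 4 (read()): arr=[12 6 _] head=2 tail=2 count=0
After op 5 (write(18)): arr=[12 6 18] head=2 tail=0 count=1
After op 6 (read()): arr=[12 6 18] head=0 tail=0 count=0
After op 7 (write(3)): arr=[3 6 18] head=0 tail=1 count=1
After op 8 (read()): arr=[3 6 18] head=1 tail=1 count=0
After op 9 (write(19)): arr=[3 19 18] head=1 tail=2 count=1
After op 10 (write(7)): arr=[3 19 7] head=1 tail=0 count=2

Answer: 1 0 2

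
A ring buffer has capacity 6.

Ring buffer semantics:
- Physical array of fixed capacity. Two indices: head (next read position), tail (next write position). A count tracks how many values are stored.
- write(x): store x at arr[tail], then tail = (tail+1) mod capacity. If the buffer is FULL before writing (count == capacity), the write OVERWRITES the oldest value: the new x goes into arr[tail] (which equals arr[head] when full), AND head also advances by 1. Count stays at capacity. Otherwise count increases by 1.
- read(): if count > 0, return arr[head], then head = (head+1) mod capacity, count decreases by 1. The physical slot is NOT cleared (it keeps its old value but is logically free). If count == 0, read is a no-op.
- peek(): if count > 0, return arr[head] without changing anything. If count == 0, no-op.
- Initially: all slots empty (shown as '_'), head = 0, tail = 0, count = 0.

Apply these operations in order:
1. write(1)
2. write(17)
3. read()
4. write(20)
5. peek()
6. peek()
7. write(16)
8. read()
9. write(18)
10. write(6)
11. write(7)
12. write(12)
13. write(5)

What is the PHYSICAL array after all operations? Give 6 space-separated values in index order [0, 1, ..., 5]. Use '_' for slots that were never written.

After op 1 (write(1)): arr=[1 _ _ _ _ _] head=0 tail=1 count=1
After op 2 (write(17)): arr=[1 17 _ _ _ _] head=0 tail=2 count=2
After op 3 (read()): arr=[1 17 _ _ _ _] head=1 tail=2 count=1
After op 4 (write(20)): arr=[1 17 20 _ _ _] head=1 tail=3 count=2
After op 5 (peek()): arr=[1 17 20 _ _ _] head=1 tail=3 count=2
After op 6 (peek()): arr=[1 17 20 _ _ _] head=1 tail=3 count=2
After op 7 (write(16)): arr=[1 17 20 16 _ _] head=1 tail=4 count=3
After op 8 (read()): arr=[1 17 20 16 _ _] head=2 tail=4 count=2
After op 9 (write(18)): arr=[1 17 20 16 18 _] head=2 tail=5 count=3
After op 10 (write(6)): arr=[1 17 20 16 18 6] head=2 tail=0 count=4
After op 11 (write(7)): arr=[7 17 20 16 18 6] head=2 tail=1 count=5
After op 12 (write(12)): arr=[7 12 20 16 18 6] head=2 tail=2 count=6
After op 13 (write(5)): arr=[7 12 5 16 18 6] head=3 tail=3 count=6

Answer: 7 12 5 16 18 6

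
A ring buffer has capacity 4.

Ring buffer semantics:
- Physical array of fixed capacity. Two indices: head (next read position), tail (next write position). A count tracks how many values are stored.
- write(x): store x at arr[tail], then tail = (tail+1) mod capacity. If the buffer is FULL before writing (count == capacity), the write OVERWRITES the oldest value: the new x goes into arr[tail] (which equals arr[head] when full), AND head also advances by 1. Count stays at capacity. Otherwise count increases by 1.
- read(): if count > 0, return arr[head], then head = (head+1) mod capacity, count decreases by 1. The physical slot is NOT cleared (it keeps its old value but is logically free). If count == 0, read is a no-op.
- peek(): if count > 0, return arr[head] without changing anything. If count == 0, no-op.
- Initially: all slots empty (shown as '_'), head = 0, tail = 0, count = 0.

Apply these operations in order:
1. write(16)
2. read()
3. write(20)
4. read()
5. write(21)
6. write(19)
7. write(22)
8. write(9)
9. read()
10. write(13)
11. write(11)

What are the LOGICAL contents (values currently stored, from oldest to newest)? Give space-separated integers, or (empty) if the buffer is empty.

After op 1 (write(16)): arr=[16 _ _ _] head=0 tail=1 count=1
After op 2 (read()): arr=[16 _ _ _] head=1 tail=1 count=0
After op 3 (write(20)): arr=[16 20 _ _] head=1 tail=2 count=1
After op 4 (read()): arr=[16 20 _ _] head=2 tail=2 count=0
After op 5 (write(21)): arr=[16 20 21 _] head=2 tail=3 count=1
After op 6 (write(19)): arr=[16 20 21 19] head=2 tail=0 count=2
After op 7 (write(22)): arr=[22 20 21 19] head=2 tail=1 count=3
After op 8 (write(9)): arr=[22 9 21 19] head=2 tail=2 count=4
After op 9 (read()): arr=[22 9 21 19] head=3 tail=2 count=3
After op 10 (write(13)): arr=[22 9 13 19] head=3 tail=3 count=4
After op 11 (write(11)): arr=[22 9 13 11] head=0 tail=0 count=4

Answer: 22 9 13 11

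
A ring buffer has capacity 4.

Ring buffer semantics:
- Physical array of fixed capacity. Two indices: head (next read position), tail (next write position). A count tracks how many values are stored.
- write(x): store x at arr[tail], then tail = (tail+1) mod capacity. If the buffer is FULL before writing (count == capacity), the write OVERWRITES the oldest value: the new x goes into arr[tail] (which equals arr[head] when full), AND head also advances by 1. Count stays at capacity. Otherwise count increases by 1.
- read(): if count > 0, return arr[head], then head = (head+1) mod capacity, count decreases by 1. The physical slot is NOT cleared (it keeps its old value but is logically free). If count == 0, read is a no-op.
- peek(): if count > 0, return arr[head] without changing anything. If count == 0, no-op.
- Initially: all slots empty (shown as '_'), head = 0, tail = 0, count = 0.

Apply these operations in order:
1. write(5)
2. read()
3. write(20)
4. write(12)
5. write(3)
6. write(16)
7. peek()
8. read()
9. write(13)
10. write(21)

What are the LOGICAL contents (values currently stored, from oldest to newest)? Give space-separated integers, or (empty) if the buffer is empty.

Answer: 3 16 13 21

Derivation:
After op 1 (write(5)): arr=[5 _ _ _] head=0 tail=1 count=1
After op 2 (read()): arr=[5 _ _ _] head=1 tail=1 count=0
After op 3 (write(20)): arr=[5 20 _ _] head=1 tail=2 count=1
After op 4 (write(12)): arr=[5 20 12 _] head=1 tail=3 count=2
After op 5 (write(3)): arr=[5 20 12 3] head=1 tail=0 count=3
After op 6 (write(16)): arr=[16 20 12 3] head=1 tail=1 count=4
After op 7 (peek()): arr=[16 20 12 3] head=1 tail=1 count=4
After op 8 (read()): arr=[16 20 12 3] head=2 tail=1 count=3
After op 9 (write(13)): arr=[16 13 12 3] head=2 tail=2 count=4
After op 10 (write(21)): arr=[16 13 21 3] head=3 tail=3 count=4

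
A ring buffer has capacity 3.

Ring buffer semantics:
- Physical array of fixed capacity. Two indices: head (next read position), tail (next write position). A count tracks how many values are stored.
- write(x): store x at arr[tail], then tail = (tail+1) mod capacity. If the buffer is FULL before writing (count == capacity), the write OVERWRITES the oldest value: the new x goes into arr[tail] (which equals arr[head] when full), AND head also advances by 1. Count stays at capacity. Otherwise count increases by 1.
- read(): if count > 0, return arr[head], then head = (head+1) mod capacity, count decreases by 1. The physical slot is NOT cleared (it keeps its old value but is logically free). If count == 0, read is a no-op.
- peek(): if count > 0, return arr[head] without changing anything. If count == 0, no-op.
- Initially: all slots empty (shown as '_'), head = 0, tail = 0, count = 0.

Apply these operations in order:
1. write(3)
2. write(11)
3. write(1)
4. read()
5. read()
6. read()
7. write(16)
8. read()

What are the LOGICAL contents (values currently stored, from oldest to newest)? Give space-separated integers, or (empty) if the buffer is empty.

Answer: (empty)

Derivation:
After op 1 (write(3)): arr=[3 _ _] head=0 tail=1 count=1
After op 2 (write(11)): arr=[3 11 _] head=0 tail=2 count=2
After op 3 (write(1)): arr=[3 11 1] head=0 tail=0 count=3
After op 4 (read()): arr=[3 11 1] head=1 tail=0 count=2
After op 5 (read()): arr=[3 11 1] head=2 tail=0 count=1
After op 6 (read()): arr=[3 11 1] head=0 tail=0 count=0
After op 7 (write(16)): arr=[16 11 1] head=0 tail=1 count=1
After op 8 (read()): arr=[16 11 1] head=1 tail=1 count=0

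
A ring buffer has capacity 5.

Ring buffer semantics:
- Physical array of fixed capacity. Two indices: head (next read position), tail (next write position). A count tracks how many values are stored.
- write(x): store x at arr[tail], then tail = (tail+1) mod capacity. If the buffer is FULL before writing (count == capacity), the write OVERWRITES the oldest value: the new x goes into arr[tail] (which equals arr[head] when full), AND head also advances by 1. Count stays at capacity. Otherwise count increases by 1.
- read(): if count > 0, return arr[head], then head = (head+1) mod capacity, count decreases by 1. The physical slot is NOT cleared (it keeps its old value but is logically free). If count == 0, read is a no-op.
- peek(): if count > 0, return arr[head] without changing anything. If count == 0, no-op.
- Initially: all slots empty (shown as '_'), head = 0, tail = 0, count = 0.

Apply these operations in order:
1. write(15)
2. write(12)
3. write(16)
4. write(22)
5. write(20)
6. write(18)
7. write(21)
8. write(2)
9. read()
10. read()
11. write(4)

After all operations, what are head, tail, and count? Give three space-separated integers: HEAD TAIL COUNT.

Answer: 0 4 4

Derivation:
After op 1 (write(15)): arr=[15 _ _ _ _] head=0 tail=1 count=1
After op 2 (write(12)): arr=[15 12 _ _ _] head=0 tail=2 count=2
After op 3 (write(16)): arr=[15 12 16 _ _] head=0 tail=3 count=3
After op 4 (write(22)): arr=[15 12 16 22 _] head=0 tail=4 count=4
After op 5 (write(20)): arr=[15 12 16 22 20] head=0 tail=0 count=5
After op 6 (write(18)): arr=[18 12 16 22 20] head=1 tail=1 count=5
After op 7 (write(21)): arr=[18 21 16 22 20] head=2 tail=2 count=5
After op 8 (write(2)): arr=[18 21 2 22 20] head=3 tail=3 count=5
After op 9 (read()): arr=[18 21 2 22 20] head=4 tail=3 count=4
After op 10 (read()): arr=[18 21 2 22 20] head=0 tail=3 count=3
After op 11 (write(4)): arr=[18 21 2 4 20] head=0 tail=4 count=4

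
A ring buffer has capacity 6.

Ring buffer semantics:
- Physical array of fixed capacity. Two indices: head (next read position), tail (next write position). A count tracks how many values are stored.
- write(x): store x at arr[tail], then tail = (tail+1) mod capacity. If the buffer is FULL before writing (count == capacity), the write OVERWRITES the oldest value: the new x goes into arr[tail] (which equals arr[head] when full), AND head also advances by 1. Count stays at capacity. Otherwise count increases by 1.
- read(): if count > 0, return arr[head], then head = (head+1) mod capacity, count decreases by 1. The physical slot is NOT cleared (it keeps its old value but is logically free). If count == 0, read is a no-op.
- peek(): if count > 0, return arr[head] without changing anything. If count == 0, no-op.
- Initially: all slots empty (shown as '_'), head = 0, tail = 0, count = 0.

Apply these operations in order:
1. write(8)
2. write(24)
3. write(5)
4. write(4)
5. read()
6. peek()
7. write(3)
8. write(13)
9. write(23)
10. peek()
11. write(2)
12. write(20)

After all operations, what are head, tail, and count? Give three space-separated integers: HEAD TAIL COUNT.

Answer: 3 3 6

Derivation:
After op 1 (write(8)): arr=[8 _ _ _ _ _] head=0 tail=1 count=1
After op 2 (write(24)): arr=[8 24 _ _ _ _] head=0 tail=2 count=2
After op 3 (write(5)): arr=[8 24 5 _ _ _] head=0 tail=3 count=3
After op 4 (write(4)): arr=[8 24 5 4 _ _] head=0 tail=4 count=4
After op 5 (read()): arr=[8 24 5 4 _ _] head=1 tail=4 count=3
After op 6 (peek()): arr=[8 24 5 4 _ _] head=1 tail=4 count=3
After op 7 (write(3)): arr=[8 24 5 4 3 _] head=1 tail=5 count=4
After op 8 (write(13)): arr=[8 24 5 4 3 13] head=1 tail=0 count=5
After op 9 (write(23)): arr=[23 24 5 4 3 13] head=1 tail=1 count=6
After op 10 (peek()): arr=[23 24 5 4 3 13] head=1 tail=1 count=6
After op 11 (write(2)): arr=[23 2 5 4 3 13] head=2 tail=2 count=6
After op 12 (write(20)): arr=[23 2 20 4 3 13] head=3 tail=3 count=6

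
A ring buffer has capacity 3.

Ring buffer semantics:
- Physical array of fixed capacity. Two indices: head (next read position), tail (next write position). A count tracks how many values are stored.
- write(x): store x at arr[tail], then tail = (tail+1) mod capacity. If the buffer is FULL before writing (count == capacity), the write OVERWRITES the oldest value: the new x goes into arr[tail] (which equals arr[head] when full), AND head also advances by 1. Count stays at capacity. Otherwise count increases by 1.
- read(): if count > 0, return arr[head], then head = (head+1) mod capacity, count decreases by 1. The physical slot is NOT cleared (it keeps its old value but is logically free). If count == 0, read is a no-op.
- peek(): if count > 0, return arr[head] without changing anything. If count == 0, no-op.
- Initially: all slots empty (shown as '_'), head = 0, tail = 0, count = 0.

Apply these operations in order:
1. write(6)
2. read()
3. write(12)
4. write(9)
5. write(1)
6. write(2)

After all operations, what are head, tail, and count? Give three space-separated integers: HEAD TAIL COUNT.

After op 1 (write(6)): arr=[6 _ _] head=0 tail=1 count=1
After op 2 (read()): arr=[6 _ _] head=1 tail=1 count=0
After op 3 (write(12)): arr=[6 12 _] head=1 tail=2 count=1
After op 4 (write(9)): arr=[6 12 9] head=1 tail=0 count=2
After op 5 (write(1)): arr=[1 12 9] head=1 tail=1 count=3
After op 6 (write(2)): arr=[1 2 9] head=2 tail=2 count=3

Answer: 2 2 3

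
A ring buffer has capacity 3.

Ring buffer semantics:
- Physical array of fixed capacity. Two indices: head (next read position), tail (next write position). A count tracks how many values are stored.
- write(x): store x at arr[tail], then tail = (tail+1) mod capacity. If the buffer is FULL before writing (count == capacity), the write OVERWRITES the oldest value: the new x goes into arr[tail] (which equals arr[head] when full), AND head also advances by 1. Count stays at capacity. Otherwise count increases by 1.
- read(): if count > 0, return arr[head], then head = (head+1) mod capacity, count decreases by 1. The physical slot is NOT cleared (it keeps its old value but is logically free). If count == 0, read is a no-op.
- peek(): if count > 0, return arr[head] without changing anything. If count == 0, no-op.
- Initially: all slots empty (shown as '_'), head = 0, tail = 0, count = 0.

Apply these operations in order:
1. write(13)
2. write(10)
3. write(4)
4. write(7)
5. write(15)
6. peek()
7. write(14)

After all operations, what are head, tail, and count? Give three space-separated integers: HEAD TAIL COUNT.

After op 1 (write(13)): arr=[13 _ _] head=0 tail=1 count=1
After op 2 (write(10)): arr=[13 10 _] head=0 tail=2 count=2
After op 3 (write(4)): arr=[13 10 4] head=0 tail=0 count=3
After op 4 (write(7)): arr=[7 10 4] head=1 tail=1 count=3
After op 5 (write(15)): arr=[7 15 4] head=2 tail=2 count=3
After op 6 (peek()): arr=[7 15 4] head=2 tail=2 count=3
After op 7 (write(14)): arr=[7 15 14] head=0 tail=0 count=3

Answer: 0 0 3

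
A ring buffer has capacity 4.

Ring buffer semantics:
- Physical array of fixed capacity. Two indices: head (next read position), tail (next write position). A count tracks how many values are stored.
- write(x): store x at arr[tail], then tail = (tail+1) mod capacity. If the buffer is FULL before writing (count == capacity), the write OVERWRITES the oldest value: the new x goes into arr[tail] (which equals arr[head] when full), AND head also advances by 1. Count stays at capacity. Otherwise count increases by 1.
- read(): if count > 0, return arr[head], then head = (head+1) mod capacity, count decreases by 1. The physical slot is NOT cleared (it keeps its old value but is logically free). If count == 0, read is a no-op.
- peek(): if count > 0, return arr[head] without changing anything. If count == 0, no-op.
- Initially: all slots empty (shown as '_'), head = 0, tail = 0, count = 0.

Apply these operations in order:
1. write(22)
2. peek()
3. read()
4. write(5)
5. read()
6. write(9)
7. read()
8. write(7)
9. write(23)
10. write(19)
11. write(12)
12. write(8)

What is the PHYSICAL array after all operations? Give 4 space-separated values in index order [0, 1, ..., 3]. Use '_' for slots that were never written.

Answer: 23 19 12 8

Derivation:
After op 1 (write(22)): arr=[22 _ _ _] head=0 tail=1 count=1
After op 2 (peek()): arr=[22 _ _ _] head=0 tail=1 count=1
After op 3 (read()): arr=[22 _ _ _] head=1 tail=1 count=0
After op 4 (write(5)): arr=[22 5 _ _] head=1 tail=2 count=1
After op 5 (read()): arr=[22 5 _ _] head=2 tail=2 count=0
After op 6 (write(9)): arr=[22 5 9 _] head=2 tail=3 count=1
After op 7 (read()): arr=[22 5 9 _] head=3 tail=3 count=0
After op 8 (write(7)): arr=[22 5 9 7] head=3 tail=0 count=1
After op 9 (write(23)): arr=[23 5 9 7] head=3 tail=1 count=2
After op 10 (write(19)): arr=[23 19 9 7] head=3 tail=2 count=3
After op 11 (write(12)): arr=[23 19 12 7] head=3 tail=3 count=4
After op 12 (write(8)): arr=[23 19 12 8] head=0 tail=0 count=4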